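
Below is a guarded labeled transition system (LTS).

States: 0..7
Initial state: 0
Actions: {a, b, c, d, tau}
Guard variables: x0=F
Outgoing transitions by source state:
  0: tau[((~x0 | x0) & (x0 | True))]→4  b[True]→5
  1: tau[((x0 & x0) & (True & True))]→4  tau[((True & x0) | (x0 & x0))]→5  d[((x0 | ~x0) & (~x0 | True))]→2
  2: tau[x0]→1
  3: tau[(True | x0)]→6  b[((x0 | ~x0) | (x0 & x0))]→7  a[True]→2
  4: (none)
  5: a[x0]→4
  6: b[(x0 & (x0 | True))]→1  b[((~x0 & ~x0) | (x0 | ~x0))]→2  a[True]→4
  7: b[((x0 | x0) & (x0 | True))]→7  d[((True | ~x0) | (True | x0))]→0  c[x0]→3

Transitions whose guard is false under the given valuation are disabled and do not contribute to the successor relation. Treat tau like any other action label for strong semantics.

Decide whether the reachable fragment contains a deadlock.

R = {0,4,5}
  0: b→5  tau→4  [2 exit(s)]
  4: ∅  [deadlock]
  5: ∅  [deadlock]
witness 4: tau

Answer: DEADLOCK at state 4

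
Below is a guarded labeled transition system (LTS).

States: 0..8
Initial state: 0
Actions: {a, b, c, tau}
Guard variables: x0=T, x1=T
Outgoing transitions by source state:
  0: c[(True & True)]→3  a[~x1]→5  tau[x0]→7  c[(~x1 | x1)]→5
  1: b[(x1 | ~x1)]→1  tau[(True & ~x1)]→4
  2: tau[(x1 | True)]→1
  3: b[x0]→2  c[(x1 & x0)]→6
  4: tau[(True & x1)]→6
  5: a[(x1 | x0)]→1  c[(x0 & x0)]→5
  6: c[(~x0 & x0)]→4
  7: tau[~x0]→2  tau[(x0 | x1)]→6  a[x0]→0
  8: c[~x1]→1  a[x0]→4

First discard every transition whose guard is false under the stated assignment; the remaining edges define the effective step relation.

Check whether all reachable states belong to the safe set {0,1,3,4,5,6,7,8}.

Allowed set {0,1,3,4,5,6,7,8}
R = {0,1,2,3,5,6,7}
  0: ✓
  1: ✓
  2: ✗ unsafe
  3: ✓
  5: ✓
  6: ✓
  7: ✓
witness against invariant: c·b → 2

Answer: INVARIANT VIOLATED at state 2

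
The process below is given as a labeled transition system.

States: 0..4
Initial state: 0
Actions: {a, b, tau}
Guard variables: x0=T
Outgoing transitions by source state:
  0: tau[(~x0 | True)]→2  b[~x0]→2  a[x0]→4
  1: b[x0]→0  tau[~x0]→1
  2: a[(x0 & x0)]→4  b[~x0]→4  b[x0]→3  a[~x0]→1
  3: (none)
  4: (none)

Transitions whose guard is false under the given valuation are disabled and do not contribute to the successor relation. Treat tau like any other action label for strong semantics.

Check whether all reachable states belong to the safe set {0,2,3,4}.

Answer: INVARIANT HOLDS

Working:
Safe = {0,2,3,4}
Reach set: {0,2,3,4}
  0: ✓
  2: ✓
  3: ✓
  4: ✓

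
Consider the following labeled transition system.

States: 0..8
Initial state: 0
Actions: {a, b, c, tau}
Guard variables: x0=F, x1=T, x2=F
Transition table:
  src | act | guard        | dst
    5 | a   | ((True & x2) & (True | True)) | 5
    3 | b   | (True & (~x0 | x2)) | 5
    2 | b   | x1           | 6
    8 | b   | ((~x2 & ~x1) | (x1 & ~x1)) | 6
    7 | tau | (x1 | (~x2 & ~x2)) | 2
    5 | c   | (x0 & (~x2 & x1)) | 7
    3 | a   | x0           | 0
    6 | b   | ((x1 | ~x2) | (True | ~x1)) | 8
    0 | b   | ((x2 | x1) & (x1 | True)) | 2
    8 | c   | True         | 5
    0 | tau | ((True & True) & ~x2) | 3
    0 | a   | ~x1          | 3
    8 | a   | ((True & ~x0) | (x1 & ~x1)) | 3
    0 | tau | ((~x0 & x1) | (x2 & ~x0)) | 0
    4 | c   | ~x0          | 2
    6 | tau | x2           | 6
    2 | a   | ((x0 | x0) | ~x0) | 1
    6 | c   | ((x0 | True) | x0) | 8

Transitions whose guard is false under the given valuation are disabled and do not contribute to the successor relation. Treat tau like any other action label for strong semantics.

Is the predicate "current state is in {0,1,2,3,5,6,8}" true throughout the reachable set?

Answer: INVARIANT HOLDS

Working:
Safe = {0,1,2,3,5,6,8}
R = {0,1,2,3,5,6,8}
  0: ok
  1: ok
  2: ok
  3: ok
  5: ok
  6: ok
  8: ok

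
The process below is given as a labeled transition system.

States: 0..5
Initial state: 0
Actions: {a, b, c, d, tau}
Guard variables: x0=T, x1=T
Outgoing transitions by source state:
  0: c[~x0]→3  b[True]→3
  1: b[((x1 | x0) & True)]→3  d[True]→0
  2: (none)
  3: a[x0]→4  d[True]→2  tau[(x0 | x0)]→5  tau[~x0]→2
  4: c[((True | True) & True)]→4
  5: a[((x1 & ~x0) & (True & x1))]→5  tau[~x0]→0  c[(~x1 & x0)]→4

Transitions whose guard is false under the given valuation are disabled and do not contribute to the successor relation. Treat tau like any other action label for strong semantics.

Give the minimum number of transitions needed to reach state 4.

Answer: 2

Working:
Breadth-first toward 4:
  L0 = {0}
  L1 = {3}
  L2 = {2,4,5}
first hit 4 at d=2 via b·a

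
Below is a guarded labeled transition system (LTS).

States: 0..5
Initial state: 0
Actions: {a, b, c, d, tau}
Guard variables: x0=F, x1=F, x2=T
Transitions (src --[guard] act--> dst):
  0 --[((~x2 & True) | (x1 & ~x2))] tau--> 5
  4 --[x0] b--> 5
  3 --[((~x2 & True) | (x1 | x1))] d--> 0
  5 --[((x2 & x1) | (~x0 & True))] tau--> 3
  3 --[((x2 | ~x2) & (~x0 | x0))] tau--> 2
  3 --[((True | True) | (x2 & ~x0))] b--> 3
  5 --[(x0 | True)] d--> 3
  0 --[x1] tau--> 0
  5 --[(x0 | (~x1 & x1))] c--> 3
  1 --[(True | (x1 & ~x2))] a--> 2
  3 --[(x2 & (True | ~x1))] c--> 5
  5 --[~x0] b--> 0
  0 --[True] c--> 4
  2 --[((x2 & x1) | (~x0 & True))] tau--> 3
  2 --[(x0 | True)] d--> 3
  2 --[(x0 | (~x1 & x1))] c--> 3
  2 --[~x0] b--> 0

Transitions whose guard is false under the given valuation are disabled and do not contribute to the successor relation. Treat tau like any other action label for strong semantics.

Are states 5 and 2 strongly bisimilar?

Bisimulation quotient by refinement:
  π0 = {{0,1,2,3,4,5}}
  π1 = {{0},{1},{2,5},{3},{4}}
5 equivalence class(es) (converged in 2)
class of 5: {2,5}; class of 2: {2,5}

Answer: BISIMILAR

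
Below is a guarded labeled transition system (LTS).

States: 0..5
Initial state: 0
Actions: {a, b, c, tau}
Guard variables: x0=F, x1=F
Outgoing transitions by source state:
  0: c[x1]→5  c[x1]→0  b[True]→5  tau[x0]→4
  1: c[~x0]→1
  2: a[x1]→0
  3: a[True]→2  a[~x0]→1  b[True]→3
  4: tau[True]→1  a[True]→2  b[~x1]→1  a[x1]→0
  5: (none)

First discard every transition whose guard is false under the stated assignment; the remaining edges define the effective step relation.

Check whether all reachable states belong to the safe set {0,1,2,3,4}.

Inv-set: {0,1,2,3,4}
R = {0,5}
  0: ✓
  5: ✗ unsafe
witness against invariant: b → 5

Answer: INVARIANT VIOLATED at state 5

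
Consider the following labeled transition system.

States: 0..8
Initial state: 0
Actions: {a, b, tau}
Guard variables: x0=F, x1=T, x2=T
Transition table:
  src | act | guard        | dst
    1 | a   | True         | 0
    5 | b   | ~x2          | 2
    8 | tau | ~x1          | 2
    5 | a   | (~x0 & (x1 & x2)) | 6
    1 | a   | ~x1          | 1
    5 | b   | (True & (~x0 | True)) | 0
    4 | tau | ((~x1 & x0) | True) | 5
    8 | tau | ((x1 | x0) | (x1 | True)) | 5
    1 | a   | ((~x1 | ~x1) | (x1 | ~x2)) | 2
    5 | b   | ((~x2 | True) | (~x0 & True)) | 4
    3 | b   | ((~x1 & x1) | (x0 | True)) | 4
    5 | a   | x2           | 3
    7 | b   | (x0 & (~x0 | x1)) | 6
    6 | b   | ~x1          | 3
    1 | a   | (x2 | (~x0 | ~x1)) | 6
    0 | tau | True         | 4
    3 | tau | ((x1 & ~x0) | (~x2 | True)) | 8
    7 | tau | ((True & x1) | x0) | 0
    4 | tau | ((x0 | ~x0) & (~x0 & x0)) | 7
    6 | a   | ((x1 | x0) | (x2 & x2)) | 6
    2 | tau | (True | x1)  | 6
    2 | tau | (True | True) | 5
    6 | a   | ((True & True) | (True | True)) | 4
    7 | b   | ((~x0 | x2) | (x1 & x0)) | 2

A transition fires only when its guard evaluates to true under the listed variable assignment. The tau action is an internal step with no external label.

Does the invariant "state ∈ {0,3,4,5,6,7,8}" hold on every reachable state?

Answer: INVARIANT HOLDS

Analysis:
Allowed set {0,3,4,5,6,7,8}
Reach set: {0,3,4,5,6,8}
  0: safe
  3: safe
  4: safe
  5: safe
  6: safe
  8: safe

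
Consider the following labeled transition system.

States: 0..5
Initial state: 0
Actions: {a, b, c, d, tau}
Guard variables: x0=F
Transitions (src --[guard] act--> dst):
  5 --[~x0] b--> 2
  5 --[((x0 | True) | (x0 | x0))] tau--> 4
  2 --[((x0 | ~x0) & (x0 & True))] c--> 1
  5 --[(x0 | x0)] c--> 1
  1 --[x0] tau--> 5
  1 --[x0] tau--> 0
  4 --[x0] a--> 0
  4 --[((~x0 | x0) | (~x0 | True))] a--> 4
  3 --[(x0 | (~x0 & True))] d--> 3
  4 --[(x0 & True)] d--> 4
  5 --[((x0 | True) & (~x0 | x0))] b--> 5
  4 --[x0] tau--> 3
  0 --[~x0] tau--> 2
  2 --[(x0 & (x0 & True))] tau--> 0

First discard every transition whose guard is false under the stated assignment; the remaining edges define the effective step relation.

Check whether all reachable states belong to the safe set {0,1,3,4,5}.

Answer: INVARIANT VIOLATED at state 2

Working:
Safe = {0,1,3,4,5}
R = {0,2}
  0: ✓
  2: VIOLATES
reach 2 via tau — violates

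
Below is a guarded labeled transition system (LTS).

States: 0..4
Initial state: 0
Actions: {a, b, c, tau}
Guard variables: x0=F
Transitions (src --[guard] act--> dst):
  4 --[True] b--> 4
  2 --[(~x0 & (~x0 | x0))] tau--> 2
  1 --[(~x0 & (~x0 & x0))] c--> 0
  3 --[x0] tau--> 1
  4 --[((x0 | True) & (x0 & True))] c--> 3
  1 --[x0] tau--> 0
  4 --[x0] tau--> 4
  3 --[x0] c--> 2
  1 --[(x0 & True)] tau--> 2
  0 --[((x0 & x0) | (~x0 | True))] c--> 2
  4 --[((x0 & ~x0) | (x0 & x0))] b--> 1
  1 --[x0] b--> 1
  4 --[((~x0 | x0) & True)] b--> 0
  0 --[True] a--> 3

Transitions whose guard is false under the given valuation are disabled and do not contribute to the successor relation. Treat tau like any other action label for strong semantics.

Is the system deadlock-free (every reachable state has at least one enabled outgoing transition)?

Answer: DEADLOCK at state 3

Analysis:
Reach set: {0,2,3}
  0: a→3  c→2  [2 out]
  2: tau→2  [1 out]
  3: ∅  [STUCK]
trace reaching 3: a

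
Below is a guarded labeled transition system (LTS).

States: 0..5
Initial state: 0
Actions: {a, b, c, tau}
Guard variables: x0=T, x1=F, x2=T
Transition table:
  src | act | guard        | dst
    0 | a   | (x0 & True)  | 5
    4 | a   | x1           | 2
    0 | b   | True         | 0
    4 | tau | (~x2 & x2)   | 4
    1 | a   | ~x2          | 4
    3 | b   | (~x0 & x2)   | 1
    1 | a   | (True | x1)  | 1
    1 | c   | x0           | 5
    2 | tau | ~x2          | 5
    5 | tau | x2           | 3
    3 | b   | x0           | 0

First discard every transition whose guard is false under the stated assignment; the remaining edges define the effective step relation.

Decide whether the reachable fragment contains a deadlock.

R = {0,3,5}
  0: a→5  b→0  [deg 2]
  3: b→0  [deg 1]
  5: tau→3  [deg 1]

Answer: DEADLOCK-FREE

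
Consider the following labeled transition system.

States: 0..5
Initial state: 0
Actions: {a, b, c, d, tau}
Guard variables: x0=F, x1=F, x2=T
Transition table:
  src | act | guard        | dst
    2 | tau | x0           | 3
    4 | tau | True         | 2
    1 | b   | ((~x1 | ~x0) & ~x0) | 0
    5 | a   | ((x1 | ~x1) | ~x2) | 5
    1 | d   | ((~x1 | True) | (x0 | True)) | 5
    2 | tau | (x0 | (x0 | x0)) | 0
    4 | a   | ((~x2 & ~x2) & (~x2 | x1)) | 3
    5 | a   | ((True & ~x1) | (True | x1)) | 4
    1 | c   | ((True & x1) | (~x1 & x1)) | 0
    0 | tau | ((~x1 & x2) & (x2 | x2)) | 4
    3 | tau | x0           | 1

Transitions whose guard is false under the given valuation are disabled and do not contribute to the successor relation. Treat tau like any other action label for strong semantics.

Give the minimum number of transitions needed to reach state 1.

Answer: UNREACHABLE

Working:
BFS to 1:
  depth 0: {0}
  depth 1: {4}
  depth 2: {2}
1 never appears.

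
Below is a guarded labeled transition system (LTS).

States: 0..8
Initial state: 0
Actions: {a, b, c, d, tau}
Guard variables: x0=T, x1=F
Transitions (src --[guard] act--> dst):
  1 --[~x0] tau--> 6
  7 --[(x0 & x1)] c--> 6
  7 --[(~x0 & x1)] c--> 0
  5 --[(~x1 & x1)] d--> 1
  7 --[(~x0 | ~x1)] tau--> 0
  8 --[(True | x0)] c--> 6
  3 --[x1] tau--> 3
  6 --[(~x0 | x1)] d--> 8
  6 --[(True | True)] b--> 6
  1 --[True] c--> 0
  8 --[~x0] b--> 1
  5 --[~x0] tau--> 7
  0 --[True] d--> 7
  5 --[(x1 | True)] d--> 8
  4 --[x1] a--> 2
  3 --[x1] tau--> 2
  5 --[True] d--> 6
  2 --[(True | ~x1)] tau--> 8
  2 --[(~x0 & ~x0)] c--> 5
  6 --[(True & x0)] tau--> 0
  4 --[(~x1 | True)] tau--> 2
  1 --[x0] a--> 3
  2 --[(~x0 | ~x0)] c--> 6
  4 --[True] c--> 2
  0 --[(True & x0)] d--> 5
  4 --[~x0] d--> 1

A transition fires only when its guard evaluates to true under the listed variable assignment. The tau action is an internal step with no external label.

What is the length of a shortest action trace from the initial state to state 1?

Answer: UNREACHABLE

Trace:
BFS to 1:
  depth 0: {0}
  depth 1: {5,7}
  depth 2: {6,8}
1 never appears.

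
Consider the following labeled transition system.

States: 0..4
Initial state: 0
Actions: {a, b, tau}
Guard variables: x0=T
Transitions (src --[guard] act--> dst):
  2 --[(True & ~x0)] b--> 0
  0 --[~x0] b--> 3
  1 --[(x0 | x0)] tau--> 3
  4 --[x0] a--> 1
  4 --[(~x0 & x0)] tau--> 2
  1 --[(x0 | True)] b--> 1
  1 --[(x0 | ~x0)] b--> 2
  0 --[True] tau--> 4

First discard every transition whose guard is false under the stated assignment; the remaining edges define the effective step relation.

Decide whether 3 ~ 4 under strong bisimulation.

Answer: NOT BISIMILAR

Trace:
Compute ~ classes (split until stable):
  π0 = {{0,1,2,3,4}}
  π1 = {{0},{1},{2,3},{4}}
Fixed point at round 2; 4 class(es).
class of 3: {2,3}; class of 4: {4}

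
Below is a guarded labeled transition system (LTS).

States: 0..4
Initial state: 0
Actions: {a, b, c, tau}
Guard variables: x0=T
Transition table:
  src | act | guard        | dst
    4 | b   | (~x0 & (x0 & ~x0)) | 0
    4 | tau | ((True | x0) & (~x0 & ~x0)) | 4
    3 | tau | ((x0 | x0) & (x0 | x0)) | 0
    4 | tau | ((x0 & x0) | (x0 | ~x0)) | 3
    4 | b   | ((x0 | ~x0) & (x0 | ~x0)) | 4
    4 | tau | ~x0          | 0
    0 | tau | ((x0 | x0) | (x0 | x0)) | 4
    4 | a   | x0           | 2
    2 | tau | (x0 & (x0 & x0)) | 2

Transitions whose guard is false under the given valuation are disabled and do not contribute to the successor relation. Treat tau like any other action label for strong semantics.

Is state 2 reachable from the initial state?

Answer: REACHABLE

Analysis:
After dropping false guards: 6 live edges.
Layer 0: {0}
Layer 1: {4}  now seen {0,4}
Layer 2: {2,3}  now seen {0,2,3,4}
Reach set: {0,2,3,4}
witness 2: tau·a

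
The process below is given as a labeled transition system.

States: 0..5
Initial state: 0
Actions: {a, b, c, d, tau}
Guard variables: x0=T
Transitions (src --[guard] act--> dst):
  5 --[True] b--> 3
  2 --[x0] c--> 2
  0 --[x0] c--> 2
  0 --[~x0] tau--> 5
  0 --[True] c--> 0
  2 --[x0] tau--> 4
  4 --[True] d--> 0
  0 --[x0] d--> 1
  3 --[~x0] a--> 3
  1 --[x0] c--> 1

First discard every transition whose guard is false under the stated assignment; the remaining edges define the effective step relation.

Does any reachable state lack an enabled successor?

Reachable = {0,1,2,4}
  0: c→0  c→2  d→1  [3 out]
  1: c→1  [1 out]
  2: c→2  tau→4  [2 out]
  4: d→0  [1 out]

Answer: DEADLOCK-FREE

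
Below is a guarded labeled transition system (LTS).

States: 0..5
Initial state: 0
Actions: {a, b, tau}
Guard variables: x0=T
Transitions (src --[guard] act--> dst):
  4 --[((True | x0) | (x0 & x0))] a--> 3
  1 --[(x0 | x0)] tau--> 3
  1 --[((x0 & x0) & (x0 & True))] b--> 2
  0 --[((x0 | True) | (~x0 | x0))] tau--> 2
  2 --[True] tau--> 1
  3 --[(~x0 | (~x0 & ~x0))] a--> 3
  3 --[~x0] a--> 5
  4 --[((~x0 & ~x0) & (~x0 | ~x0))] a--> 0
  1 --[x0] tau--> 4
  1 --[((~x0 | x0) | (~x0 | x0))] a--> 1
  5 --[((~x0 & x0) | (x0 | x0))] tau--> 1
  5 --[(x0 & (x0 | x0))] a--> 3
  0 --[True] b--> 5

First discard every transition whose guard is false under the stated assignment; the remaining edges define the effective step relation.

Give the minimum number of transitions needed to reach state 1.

Layered search for 1:
  L0 = {0}
  L1 = {2,5}
  L2 = {1,3}
depth(1)=2, e.g. b·tau

Answer: 2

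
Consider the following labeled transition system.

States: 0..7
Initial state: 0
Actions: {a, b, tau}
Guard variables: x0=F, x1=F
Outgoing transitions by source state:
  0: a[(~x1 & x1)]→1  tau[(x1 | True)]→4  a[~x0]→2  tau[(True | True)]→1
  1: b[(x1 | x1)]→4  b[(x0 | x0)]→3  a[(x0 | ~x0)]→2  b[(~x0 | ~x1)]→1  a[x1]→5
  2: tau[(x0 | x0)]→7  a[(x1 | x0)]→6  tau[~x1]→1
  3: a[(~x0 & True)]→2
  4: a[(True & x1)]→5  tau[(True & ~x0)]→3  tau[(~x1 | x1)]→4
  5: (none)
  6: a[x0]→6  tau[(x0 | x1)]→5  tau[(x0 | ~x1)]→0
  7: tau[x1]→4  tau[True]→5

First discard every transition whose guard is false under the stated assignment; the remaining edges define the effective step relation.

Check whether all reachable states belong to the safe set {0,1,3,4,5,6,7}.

Answer: INVARIANT VIOLATED at state 2

Analysis:
Allowed set {0,1,3,4,5,6,7}
Reachable = {0,1,2,3,4}
  0: ✓
  1: ✓
  2: outside
  3: ✓
  4: ✓
witness against invariant: a → 2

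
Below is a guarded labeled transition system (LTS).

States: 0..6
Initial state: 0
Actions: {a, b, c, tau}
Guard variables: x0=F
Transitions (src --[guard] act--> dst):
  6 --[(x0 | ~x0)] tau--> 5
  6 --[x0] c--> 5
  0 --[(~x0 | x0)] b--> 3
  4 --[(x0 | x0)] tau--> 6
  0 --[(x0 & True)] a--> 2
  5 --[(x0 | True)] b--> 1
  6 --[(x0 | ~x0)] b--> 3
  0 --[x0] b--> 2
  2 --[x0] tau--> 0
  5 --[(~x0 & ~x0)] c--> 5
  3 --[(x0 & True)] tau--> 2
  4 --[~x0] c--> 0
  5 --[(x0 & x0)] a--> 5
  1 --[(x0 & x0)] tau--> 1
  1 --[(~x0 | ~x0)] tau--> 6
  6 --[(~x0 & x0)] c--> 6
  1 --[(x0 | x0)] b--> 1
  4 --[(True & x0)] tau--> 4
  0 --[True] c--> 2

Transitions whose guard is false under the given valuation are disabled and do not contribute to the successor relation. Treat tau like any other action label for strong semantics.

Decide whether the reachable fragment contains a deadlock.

Reach set: {0,2,3}
  0: b→3  c→2  [2 out]
  2: ∅  [no exit]
  3: ∅  [no exit]
witness 2: c

Answer: DEADLOCK at state 2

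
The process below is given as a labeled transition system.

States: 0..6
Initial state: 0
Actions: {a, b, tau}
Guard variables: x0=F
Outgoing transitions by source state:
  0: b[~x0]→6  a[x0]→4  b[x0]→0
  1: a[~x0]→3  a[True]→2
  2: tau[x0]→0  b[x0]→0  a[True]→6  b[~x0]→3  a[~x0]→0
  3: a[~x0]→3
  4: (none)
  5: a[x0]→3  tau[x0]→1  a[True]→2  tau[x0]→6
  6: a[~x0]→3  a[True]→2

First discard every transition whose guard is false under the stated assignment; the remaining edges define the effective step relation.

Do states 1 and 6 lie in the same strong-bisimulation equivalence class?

Compute ~ classes (split until stable):
  round 0: {{0,1,2,3,4,5,6}}
  round 1: {{0},{1,3,5,6},{2},{4}}
  round 2: {{0},{1,6},{2},{3},{4},{5}}
stable after 3 split(s): 6 block(s)
class of 1: {1,6}; class of 6: {1,6}

Answer: BISIMILAR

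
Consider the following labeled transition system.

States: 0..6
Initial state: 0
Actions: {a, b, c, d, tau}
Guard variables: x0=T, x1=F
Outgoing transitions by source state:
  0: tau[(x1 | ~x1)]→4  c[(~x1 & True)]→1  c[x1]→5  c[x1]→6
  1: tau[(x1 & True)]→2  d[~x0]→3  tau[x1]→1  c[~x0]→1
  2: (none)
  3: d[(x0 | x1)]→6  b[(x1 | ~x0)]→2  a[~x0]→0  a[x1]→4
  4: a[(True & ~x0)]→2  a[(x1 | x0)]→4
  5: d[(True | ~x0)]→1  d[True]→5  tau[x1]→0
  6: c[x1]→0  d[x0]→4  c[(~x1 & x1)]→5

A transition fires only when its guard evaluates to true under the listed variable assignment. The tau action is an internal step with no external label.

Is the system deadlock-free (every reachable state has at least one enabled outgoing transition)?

Reachable = {0,1,4}
  0: c→1  tau→4  [2 exit(s)]
  1: ∅  [no exit]
  4: a→4  [1 exit(s)]
trace reaching 1: c

Answer: DEADLOCK at state 1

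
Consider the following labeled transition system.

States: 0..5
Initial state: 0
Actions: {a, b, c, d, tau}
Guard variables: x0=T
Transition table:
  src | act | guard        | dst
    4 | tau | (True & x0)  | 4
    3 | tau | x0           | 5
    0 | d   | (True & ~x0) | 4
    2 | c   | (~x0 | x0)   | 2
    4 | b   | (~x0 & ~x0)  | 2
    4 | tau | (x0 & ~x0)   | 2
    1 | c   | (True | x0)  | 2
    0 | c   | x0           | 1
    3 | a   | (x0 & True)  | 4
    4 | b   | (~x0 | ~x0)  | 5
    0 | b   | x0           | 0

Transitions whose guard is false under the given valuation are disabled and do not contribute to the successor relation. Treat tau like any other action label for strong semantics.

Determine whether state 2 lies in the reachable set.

After dropping false guards: 7 live edges.
Layer 0: {0}
Layer 1: {1}  now seen {0,1}
Layer 2: {2}  now seen {0,1,2}
Reach set: {0,1,2}
witness 2: c·c

Answer: REACHABLE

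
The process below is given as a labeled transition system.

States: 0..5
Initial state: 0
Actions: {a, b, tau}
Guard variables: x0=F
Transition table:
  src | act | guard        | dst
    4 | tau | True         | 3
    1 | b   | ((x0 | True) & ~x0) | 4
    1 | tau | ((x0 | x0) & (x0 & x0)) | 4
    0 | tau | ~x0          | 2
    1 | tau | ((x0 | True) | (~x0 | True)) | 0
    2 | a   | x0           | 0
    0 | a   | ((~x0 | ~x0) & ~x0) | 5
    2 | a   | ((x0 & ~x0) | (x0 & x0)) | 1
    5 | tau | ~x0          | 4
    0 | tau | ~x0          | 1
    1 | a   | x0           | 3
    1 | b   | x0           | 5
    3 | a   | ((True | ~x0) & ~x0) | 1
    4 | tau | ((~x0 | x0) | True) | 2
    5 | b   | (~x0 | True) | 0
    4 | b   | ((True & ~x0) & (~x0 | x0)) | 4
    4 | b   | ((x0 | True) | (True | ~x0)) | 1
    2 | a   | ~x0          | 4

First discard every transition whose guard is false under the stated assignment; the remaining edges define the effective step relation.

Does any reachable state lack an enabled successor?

Answer: DEADLOCK-FREE

Analysis:
Reachable = {0,1,2,3,4,5}
  0: a→5  tau→1  tau→2  [deg 3]
  1: b→4  tau→0  [deg 2]
  2: a→4  [deg 1]
  3: a→1  [deg 1]
  4: b→1  b→4  tau→2  tau→3  [deg 4]
  5: b→0  tau→4  [deg 2]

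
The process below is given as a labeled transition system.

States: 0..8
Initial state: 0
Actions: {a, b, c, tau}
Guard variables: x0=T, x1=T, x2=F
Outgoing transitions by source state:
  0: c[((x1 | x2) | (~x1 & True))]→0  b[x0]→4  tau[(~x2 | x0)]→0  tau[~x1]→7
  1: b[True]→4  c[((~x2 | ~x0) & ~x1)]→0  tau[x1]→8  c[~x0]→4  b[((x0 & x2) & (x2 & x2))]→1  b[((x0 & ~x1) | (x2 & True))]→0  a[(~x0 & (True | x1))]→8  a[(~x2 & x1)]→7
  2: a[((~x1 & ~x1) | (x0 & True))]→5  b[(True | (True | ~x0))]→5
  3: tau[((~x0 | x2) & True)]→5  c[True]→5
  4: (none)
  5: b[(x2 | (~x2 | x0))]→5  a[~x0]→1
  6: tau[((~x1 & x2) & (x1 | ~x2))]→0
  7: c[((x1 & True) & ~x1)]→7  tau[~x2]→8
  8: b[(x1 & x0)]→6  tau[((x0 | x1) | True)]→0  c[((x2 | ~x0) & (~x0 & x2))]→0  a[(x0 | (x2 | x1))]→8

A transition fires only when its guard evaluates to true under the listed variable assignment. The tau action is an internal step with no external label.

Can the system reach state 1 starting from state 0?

Guard filter leaves 14 enabled edge(s).
Layer 0: {0}
Layer 1: {4}  total {0,4}
R = {0,4}

Answer: UNREACHABLE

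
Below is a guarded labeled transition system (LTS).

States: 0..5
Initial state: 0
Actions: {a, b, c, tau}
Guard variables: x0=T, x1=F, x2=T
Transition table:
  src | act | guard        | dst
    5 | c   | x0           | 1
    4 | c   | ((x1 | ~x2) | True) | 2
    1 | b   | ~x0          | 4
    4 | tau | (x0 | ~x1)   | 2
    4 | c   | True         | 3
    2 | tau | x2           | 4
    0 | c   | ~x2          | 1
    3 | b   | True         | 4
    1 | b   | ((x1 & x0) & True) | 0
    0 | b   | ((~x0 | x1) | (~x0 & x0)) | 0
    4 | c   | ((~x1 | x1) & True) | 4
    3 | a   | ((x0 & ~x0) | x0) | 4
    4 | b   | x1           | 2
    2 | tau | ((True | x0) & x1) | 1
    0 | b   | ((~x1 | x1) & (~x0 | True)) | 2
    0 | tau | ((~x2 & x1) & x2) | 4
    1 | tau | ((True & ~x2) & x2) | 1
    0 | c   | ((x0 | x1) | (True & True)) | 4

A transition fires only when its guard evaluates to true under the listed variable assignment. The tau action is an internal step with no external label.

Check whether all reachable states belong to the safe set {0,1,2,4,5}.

Safe = {0,1,2,4,5}
Reachable = {0,2,3,4}
  0: safe
  2: safe
  3: outside
  4: safe
counterexample path to 3: c·c

Answer: INVARIANT VIOLATED at state 3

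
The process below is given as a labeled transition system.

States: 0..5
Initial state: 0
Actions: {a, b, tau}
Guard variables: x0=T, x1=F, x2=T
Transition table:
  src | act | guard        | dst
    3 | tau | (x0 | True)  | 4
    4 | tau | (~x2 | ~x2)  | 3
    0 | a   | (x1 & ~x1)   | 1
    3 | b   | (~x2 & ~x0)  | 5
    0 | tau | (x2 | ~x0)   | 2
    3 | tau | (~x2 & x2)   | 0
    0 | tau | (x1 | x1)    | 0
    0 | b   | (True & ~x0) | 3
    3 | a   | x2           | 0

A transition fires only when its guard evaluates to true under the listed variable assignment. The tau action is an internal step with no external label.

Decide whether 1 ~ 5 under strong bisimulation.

Answer: BISIMILAR

Trace:
Bisimulation quotient by refinement:
  round 0: {{0,1,2,3,4,5}}
  round 1: {{0},{1,2,4,5},{3}}
stable after 2 split(s): 3 block(s)
[1]={1,2,4,5}  [5]={1,2,4,5}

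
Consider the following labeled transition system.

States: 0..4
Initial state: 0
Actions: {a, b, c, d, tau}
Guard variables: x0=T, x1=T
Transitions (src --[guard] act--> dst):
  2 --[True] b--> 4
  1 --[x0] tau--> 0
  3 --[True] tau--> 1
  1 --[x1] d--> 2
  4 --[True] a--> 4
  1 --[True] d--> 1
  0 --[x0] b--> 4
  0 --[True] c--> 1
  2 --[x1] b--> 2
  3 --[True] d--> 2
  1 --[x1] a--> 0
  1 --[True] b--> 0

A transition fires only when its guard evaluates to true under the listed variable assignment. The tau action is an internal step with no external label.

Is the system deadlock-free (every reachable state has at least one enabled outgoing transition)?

Answer: DEADLOCK-FREE

Trace:
Reachable = {0,1,2,4}
  0: b→4  c→1  [2 exit(s)]
  1: a→0  b→0  d→1  d→2  tau→0  [5 exit(s)]
  2: b→2  b→4  [2 exit(s)]
  4: a→4  [1 exit(s)]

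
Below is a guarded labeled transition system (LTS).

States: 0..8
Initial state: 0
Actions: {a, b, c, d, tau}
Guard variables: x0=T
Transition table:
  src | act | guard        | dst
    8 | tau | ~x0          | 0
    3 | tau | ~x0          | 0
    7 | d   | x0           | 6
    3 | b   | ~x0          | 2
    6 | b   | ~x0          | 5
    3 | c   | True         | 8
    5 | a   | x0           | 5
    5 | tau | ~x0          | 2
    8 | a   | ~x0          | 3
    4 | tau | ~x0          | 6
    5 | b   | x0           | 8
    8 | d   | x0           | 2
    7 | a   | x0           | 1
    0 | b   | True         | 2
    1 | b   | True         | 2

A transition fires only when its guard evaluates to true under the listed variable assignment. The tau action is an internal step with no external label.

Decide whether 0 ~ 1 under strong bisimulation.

Answer: BISIMILAR

Analysis:
Compute ~ classes (split until stable):
  round 0: {{0,1,2,3,4,5,6,7,8}}
  round 1: {{0,1},{2,4,6},{3},{5},{7},{8}}
Fixed point at round 2; 6 class(es).
[0]={0,1}  [1]={0,1}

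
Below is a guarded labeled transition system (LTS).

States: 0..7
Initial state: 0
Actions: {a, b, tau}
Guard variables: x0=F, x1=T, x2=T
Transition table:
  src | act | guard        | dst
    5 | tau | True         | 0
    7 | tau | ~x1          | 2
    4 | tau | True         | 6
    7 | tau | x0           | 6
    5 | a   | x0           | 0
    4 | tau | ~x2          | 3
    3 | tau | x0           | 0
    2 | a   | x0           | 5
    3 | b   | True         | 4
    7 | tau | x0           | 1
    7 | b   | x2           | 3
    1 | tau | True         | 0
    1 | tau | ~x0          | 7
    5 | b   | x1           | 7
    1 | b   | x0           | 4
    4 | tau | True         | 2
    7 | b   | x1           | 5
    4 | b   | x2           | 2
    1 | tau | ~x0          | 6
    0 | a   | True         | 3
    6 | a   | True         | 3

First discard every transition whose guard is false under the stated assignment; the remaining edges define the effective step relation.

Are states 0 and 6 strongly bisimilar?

Answer: BISIMILAR

Working:
Bisimulation quotient by refinement:
  round 0: {{0,1,2,3,4,5,6,7}}
  round 1: {{0,6},{1},{2},{3,7},{4,5}}
  round 2: {{0,6},{1},{2},{3},{4},{5},{7}}
Fixed point at round 3; 7 class(es).
class of 0: {0,6}; class of 6: {0,6}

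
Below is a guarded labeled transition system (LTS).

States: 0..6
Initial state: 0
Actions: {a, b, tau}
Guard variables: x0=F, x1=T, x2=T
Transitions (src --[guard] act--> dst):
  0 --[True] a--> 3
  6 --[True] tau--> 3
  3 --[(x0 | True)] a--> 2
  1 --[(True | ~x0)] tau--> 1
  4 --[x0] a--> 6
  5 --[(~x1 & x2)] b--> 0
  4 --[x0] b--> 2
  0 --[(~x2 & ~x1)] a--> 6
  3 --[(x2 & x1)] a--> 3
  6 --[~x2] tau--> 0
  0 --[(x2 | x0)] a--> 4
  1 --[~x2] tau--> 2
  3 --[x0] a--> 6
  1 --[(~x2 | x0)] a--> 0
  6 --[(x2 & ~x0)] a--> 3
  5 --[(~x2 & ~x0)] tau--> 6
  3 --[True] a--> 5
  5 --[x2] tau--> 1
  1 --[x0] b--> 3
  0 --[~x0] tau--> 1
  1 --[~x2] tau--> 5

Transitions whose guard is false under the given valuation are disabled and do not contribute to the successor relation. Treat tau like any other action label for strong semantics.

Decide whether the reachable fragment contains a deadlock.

Answer: DEADLOCK at state 2

Analysis:
Reach set: {0,1,2,3,4,5}
  0: a→3  a→4  tau→1  [deg 3]
  1: tau→1  [deg 1]
  2: ∅  [deadlock]
  3: a→2  a→3  a→5  [deg 3]
  4: ∅  [deadlock]
  5: tau→1  [deg 1]
witness 2: a·a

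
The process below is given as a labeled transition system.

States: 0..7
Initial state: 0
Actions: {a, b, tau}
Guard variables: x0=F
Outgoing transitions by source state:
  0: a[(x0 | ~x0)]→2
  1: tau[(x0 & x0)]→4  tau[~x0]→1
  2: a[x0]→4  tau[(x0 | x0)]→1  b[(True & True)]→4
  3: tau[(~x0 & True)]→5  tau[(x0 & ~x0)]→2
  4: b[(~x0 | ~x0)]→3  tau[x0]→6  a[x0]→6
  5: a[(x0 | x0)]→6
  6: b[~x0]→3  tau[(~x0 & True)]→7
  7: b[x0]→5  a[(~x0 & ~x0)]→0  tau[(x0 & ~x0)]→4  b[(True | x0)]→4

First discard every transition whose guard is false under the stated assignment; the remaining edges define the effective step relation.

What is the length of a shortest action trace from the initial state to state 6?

Layered search for 6:
  depth 0: {0}
  depth 1: {2}
  depth 2: {4}
  depth 3: {3}
  depth 4: {5}
6 never appears.

Answer: UNREACHABLE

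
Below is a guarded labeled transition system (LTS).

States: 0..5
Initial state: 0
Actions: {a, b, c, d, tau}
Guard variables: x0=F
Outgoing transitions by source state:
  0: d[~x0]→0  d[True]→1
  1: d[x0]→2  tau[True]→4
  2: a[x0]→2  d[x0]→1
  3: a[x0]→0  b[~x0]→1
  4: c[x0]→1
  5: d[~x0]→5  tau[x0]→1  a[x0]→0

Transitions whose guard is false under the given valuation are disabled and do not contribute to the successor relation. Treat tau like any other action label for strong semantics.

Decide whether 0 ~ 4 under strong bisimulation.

Answer: NOT BISIMILAR

Working:
Refine partition for ~:
  round 0: {{0,1,2,3,4,5}}
  round 1: {{0,5},{1},{2,4},{3}}
  round 2: {{0},{1},{2,4},{3},{5}}
5 equivalence class(es) (converged in 3)
0∈{0}, 4∈{2,4}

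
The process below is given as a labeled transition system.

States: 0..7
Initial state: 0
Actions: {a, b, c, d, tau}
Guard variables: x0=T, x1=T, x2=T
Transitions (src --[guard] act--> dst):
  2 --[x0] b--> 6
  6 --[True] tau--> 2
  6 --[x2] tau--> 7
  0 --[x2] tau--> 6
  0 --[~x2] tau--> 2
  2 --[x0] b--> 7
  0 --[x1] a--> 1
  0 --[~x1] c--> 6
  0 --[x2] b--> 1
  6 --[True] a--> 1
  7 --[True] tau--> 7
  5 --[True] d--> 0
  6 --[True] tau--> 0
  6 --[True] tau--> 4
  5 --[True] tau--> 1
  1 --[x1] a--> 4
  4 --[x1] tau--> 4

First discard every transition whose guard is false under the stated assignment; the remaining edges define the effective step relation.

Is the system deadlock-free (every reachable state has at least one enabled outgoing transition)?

Reach set: {0,1,2,4,6,7}
  0: a→1  b→1  tau→6  [deg 3]
  1: a→4  [deg 1]
  2: b→6  b→7  [deg 2]
  4: tau→4  [deg 1]
  6: a→1  tau→0  tau→2  tau→4  tau→7  [deg 5]
  7: tau→7  [deg 1]

Answer: DEADLOCK-FREE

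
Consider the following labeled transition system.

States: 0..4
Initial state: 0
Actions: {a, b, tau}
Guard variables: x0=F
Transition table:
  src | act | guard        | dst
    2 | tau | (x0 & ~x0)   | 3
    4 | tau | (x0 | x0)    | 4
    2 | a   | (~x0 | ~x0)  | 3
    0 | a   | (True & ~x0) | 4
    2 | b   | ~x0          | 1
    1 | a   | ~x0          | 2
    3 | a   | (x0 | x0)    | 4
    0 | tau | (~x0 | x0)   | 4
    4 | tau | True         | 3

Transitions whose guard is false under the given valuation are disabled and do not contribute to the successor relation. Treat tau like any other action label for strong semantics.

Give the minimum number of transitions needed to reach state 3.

BFS to 3:
  depth 0: {0}
  depth 1: {4}
  depth 2: {3}
depth(3)=2, e.g. a·tau

Answer: 2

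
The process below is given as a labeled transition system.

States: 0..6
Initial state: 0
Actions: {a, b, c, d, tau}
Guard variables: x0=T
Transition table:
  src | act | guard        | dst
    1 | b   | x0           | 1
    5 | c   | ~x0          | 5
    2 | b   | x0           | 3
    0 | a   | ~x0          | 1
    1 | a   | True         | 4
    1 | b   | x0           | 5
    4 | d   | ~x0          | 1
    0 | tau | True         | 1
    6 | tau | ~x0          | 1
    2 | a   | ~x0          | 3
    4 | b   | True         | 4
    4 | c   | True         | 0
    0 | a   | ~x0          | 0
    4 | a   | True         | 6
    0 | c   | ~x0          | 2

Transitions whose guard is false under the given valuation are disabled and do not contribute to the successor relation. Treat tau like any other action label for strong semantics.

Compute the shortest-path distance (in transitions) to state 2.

BFS to 2:
  L0 = {0}
  L1 = {1}
  L2 = {4,5}
  L3 = {6}
2 never appears.

Answer: UNREACHABLE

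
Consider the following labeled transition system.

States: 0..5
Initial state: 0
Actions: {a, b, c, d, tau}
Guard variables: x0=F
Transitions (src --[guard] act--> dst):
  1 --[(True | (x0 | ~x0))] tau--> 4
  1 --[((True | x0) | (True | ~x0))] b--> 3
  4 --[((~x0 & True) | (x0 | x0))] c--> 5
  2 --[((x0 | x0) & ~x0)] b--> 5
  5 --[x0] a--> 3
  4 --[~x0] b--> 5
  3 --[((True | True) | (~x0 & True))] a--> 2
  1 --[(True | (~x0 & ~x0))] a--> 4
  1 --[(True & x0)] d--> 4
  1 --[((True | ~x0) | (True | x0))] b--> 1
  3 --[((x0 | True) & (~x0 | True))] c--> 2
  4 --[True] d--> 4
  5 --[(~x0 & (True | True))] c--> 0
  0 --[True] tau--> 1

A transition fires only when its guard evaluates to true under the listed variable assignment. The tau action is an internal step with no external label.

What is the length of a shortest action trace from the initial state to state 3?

Layered search for 3:
  Layer 0: {0}
  Layer 1: {1}
  Layer 2: {3,4}
first hit 3 at d=2 via tau·b

Answer: 2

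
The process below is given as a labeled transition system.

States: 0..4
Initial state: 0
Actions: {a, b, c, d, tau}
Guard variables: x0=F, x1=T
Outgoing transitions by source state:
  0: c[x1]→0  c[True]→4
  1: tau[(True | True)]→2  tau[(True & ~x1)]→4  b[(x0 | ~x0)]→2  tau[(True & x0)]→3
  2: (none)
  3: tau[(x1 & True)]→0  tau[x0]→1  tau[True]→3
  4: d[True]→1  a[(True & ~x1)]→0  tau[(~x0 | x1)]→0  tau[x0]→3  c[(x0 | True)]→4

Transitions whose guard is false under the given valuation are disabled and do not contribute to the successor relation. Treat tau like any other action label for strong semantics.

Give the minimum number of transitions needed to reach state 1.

Answer: 2

Trace:
Breadth-first toward 1:
  depth 0: {0}
  depth 1: {4}
  depth 2: {1}
1 enters at depth 2; path c·d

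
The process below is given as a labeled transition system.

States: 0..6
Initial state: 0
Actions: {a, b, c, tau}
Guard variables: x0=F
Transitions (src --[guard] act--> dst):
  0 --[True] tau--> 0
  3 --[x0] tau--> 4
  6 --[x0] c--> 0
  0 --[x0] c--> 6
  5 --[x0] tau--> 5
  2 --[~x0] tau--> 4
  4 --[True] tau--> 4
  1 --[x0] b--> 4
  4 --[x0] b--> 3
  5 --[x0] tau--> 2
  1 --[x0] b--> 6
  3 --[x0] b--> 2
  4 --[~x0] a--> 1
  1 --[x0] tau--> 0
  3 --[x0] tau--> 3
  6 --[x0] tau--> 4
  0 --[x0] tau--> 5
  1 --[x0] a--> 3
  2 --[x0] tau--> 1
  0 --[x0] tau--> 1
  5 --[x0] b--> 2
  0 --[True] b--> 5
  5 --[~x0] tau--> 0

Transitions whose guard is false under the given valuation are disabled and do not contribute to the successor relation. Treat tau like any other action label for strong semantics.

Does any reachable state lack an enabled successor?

Reachable = {0,5}
  0: b→5  tau→0  [2 exit(s)]
  5: tau→0  [1 exit(s)]

Answer: DEADLOCK-FREE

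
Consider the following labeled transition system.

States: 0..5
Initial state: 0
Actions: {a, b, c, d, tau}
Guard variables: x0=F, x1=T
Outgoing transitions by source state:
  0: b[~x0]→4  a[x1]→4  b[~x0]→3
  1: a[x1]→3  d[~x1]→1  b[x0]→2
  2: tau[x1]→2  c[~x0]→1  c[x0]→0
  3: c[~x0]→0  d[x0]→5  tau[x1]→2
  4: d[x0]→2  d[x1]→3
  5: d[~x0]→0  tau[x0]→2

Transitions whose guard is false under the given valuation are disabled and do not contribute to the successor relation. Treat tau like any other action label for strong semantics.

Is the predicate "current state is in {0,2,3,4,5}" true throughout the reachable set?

Answer: INVARIANT VIOLATED at state 1

Analysis:
Allowed set {0,2,3,4,5}
Reachable = {0,1,2,3,4}
  0: safe
  1: outside
  2: safe
  3: safe
  4: safe
witness against invariant: b·tau·c → 1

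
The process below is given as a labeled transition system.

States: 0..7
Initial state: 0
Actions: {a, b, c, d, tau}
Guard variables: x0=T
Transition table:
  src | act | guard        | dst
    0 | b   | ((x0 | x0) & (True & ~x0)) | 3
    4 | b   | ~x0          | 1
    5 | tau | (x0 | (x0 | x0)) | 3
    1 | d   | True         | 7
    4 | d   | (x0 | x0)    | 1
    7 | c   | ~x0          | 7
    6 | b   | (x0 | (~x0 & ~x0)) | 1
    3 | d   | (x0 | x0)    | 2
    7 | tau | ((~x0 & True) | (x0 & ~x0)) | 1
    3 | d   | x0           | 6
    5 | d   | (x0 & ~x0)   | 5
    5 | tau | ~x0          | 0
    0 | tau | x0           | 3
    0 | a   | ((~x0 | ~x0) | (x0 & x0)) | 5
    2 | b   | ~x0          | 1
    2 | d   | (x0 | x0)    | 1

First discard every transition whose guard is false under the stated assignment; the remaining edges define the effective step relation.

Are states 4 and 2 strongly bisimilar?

Answer: BISIMILAR

Working:
Bisimulation quotient by refinement:
  round 0: {{0,1,2,3,4,5,6,7}}
  round 1: {{0},{1,2,3,4},{5},{6},{7}}
  round 2: {{0},{1},{2,4},{3},{5},{6},{7}}
7 equivalence class(es) (converged in 3)
4∈{2,4}, 2∈{2,4}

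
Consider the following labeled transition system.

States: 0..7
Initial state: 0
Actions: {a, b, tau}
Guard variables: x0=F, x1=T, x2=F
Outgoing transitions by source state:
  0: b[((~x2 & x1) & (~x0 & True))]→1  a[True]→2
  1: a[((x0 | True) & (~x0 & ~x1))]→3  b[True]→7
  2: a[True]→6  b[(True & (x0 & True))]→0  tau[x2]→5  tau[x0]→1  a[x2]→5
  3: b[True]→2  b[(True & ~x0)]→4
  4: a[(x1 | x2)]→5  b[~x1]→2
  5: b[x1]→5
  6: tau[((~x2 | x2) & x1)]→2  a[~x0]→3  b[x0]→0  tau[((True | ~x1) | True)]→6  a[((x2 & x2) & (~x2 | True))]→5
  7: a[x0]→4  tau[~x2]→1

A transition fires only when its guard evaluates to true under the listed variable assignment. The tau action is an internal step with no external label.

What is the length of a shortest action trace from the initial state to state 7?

Breadth-first toward 7:
  Layer 0: {0}
  Layer 1: {1,2}
  Layer 2: {6,7}
7 enters at depth 2; path b·b

Answer: 2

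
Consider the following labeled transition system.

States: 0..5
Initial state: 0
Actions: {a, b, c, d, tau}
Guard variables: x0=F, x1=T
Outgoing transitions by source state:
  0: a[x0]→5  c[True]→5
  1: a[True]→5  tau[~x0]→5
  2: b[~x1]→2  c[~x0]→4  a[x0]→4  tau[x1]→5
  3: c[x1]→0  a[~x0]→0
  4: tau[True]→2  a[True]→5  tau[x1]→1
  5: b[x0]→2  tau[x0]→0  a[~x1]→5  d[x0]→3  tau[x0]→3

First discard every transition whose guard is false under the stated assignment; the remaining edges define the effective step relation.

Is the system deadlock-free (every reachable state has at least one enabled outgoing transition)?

Answer: DEADLOCK at state 5

Analysis:
Reach set: {0,5}
  0: c→5  [1 out]
  5: ∅  [deadlock]
witness 5: c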